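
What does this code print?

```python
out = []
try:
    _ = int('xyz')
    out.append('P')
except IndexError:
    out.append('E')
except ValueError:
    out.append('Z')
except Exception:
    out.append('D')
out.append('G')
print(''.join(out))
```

Execution trace: 'Z' (except ValueError) → 'G' (after the try/except). Output: ZG

Answer: ZG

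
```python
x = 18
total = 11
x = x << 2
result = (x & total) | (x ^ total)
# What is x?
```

Trace:
`x = 18` → x = 18
`total = 11` → total = 11
`x = x << 2` → x = 72
`result = (x & total) | (x ^ total)` → result = 75
So x = 72

Answer: 72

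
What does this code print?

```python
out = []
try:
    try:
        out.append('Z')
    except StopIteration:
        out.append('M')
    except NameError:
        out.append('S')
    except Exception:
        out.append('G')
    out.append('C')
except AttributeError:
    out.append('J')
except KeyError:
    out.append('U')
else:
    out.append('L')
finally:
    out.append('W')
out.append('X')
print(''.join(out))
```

Execution trace: 'Z' (inner try body, no exception) → 'C' (try body, no exception) → 'L' (else) → 'W' (finally) → 'X' (after the try/except). Output: ZCLWX

Answer: ZCLWX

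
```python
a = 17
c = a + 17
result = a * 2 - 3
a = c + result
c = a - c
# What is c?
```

Trace:
`a = 17` → a = 17
`c = a + 17` → c = 34
`result = a * 2 - 3` → result = 31
`a = c + result` → a = 65
`c = a - c` → c = 31
So c = 31

Answer: 31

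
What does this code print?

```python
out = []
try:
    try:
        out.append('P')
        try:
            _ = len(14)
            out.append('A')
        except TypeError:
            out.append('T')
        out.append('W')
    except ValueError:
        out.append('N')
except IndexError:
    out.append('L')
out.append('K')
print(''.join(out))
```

Execution trace: 'P' (try body) → 'T' (inner except TypeError) → 'W' (try body, no exception) → 'K' (after the try/except). Output: PTWK

Answer: PTWK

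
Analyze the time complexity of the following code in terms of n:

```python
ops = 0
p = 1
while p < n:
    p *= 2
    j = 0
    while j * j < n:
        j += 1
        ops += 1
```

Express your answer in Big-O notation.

Each loop level contributes: log n × √n. Multiplying the contributions gives O(√n log n).

Answer: O(√n log n)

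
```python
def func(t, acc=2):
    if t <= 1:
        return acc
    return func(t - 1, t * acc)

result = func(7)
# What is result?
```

Accumulator trace (n, acc): (7, 2) -> (6, 14) -> (5, 84) -> (4, 420) -> (3, 1680) -> (2, 5040) -> (1, 10080) -> return 10080

Answer: 10080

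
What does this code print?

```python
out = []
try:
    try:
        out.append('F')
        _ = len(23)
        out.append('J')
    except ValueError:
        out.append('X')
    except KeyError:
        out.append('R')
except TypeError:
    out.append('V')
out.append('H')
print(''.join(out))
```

Execution trace: 'F' (inner try body) → 'V' (outer except TypeError) → 'H' (after the try/except). Output: FVH

Answer: FVH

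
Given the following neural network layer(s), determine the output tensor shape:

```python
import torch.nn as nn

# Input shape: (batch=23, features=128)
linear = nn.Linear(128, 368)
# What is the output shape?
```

Input: (23, 128) -> Output: (23, 368)

Answer: (23, 368)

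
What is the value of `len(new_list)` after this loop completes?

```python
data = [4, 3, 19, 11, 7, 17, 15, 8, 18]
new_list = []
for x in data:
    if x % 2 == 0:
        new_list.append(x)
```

Count even numbers in [4, 3, 19, 11, 7, 17, 15, 8, 18]
`new_list` takes the values: [] → [4] → [4, 8] → [4, 8, 18]
So `len(new_list)` = 3

Answer: 3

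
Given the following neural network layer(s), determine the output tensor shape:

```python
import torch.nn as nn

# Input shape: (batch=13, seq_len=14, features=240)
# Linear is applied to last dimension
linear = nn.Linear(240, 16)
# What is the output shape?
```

Input: (13, 14, 240) -> Output: (13, 14, 16)

Answer: (13, 14, 16)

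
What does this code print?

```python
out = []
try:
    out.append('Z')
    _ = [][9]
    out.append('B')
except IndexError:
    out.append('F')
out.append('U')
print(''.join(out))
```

Execution trace: 'Z' (try body) → 'F' (except IndexError) → 'U' (after the try/except). Output: ZFU

Answer: ZFU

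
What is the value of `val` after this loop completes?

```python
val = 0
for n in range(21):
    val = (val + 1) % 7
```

Increment mod 7, 21 times = 0
`val` takes the values: 0 → 1 → 2 → 3 → 4 → 5 → 6 → 0 → 1 → 2 → 3 → 4 → 5 → 6 → 0 → 1 → 2 → 3 → 4 → 5 → 6 → 0

Answer: 0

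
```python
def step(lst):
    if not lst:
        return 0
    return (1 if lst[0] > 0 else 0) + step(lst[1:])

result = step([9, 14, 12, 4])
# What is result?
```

Count of positive elements in [9, 14, 12, 4] = 4

Answer: 4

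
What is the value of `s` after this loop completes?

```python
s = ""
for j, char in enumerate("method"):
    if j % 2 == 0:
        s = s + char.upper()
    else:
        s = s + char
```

Uppercase even positions in 'method'
`s` takes the values: "" → "M" → "Me" → "MeT" → "MeTh" → "MeThO" → "MeThOd"

Answer: "MeThOd"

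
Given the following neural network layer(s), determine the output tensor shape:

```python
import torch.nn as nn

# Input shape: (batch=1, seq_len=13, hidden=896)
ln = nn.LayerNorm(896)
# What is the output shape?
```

Input: (1, 13, 896) -> Output: (1, 13, 896)

Answer: (1, 13, 896)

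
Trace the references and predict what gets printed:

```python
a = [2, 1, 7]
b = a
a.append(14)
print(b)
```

Key concept: basic list aliasing.
Step by step:
`a = [2, 1, 7]` → a = [2, 1, 7]
`b = a` → b = [2, 1, 7] (same object as a)
`a.append(14)` → a = [2, 1, 7, 14] (same object as b); b = [2, 1, 7, 14] (same object as a)
`print(b)` → prints [2, 1, 7, 14]

Answer: [2, 1, 7, 14]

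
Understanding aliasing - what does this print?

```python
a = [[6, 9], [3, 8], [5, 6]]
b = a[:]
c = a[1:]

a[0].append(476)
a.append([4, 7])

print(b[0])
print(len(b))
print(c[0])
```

Key concept: slice with nested mutation.
Step by step:
`a = [[6, 9], [3, 8], [5, 6]]` → a = [[6, 9], [3, 8], [5, 6]]
`b = a[:]` → b = [[6, 9], [3, 8], [5, 6]]
`c = a[1:]` → c = [[3, 8], [5, 6]]
`a[0].append(476)` → a = [[6, 9, 476], [3, 8], [5, 6]]; b = [[6, 9, 476], [3, 8], [5, 6]]
`a.append([4, 7])` → a = [[6, 9, 476], [3, 8], [5, 6], [4, 7]]
`print(b[0])` → prints [6, 9, 476]
`print(len(b))` → prints 3
`print(c[0])` → prints [3, 8]

Answer:
[6, 9, 476]
3
[3, 8]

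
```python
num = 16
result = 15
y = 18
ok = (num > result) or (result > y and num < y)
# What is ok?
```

Trace:
`num = 16` → num = 16
`result = 15` → result = 15
`y = 18` → y = 18
`ok = (num > result) or (result > y and num < y)` → ok = True
So ok = True

Answer: True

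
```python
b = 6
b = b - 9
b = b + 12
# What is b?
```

Trace:
`b = 6` → b = 6
`b = b - 9` → b = -3
`b = b + 12` → b = 9
So b = 9

Answer: 9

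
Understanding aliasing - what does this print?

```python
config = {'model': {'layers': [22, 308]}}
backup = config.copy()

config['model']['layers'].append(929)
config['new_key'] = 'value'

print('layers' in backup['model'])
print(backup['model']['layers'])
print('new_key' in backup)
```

Key concept: shallow copy gotcha with nested dict.
Step by step:
`config = {'model': {'layers': [22, 308]}}` → config = {'model': {'layers': [22, 308]}}
`backup = config.copy()` → backup = {'model': {'layers': [22, 308]}}
`config['model']['layers'].append(929)` → config = {'model': {'layers': [22, 308, 929]}}; backup = {'model': {'layers': [22, 308, 929]}}
`config['new_key'] = 'value'` → config = {'model': {'layers': [22, 308, 929]}, 'new_key': 'value'}
`print('layers' in backup['model'])` → prints True
`print(backup['model']['layers'])` → prints [22, 308, 929]
`print('new_key' in backup)` → prints False

Answer:
True
[22, 308, 929]
False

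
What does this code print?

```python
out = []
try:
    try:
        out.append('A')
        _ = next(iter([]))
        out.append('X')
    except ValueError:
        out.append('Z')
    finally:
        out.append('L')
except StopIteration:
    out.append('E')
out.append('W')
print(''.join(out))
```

Execution trace: 'A' (inner try body) → 'L' (inner finally) → 'E' (outer except StopIteration) → 'W' (after the try/except). Output: ALEW

Answer: ALEW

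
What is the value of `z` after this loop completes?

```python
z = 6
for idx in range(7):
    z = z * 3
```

Multiply by 3, 7 times: 6 * 3^7 = 13122
`z` takes the values: 6 → 18 → 54 → 162 → 486 → 1458 → 4374 → 13122

Answer: 13122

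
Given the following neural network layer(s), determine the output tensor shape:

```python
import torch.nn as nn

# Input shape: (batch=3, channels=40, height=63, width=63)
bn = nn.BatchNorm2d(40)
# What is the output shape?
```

Input: (3, 40, 63, 63) -> Output: (3, 40, 63, 63)

Answer: (3, 40, 63, 63)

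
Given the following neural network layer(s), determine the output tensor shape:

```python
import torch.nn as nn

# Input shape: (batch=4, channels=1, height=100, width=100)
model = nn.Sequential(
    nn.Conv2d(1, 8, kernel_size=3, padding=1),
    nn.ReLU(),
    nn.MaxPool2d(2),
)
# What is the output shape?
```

Input: (4, 1, 100, 100) -> after Conv2d: (4, 8, 100, 100) -> after ReLU: (4, 8, 100, 100) -> Output: (4, 8, 50, 50)

Answer: (4, 8, 50, 50)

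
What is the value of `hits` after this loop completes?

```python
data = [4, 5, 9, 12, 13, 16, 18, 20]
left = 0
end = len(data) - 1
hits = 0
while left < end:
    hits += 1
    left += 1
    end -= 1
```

Iterations until pointers meet (list length 8)
`hits` takes the values: 0 → 1 → 2 → 3 → 4

Answer: 4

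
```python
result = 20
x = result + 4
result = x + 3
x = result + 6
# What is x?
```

Trace:
`result = 20` → result = 20
`x = result + 4` → x = 24
`result = x + 3` → result = 27
`x = result + 6` → x = 33
So x = 33

Answer: 33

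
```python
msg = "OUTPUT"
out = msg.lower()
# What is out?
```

Trace:
`msg = "OUTPUT"` → msg = 'OUTPUT'
`out = msg.lower()` → out = 'output'
So out = 'output'

Answer: 'output'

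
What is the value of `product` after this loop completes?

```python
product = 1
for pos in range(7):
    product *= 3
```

3^7 = 2187
`product` takes the values: 1 → 3 → 9 → 27 → 81 → 243 → 729 → 2187

Answer: 2187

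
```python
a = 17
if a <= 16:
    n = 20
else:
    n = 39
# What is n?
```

Trace:
`a = 17` → a = 17
`if a <= 16: ...` → a <= 16 is False, take else branch → n = 39
So n = 39

Answer: 39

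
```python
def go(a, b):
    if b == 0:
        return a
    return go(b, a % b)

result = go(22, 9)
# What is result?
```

go(22, 9) -> go(9, 4) -> go(4, 1) -> go(1, 0) -> 1

Answer: 1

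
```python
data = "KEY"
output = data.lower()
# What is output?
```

Trace:
`data = "KEY"` → data = 'KEY'
`output = data.lower()` → output = 'key'
So output = 'key'

Answer: 'key'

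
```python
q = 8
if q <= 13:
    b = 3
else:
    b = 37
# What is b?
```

Trace:
`q = 8` → q = 8
`if q <= 13: ...` → q <= 13 is True → b = 3
So b = 3

Answer: 3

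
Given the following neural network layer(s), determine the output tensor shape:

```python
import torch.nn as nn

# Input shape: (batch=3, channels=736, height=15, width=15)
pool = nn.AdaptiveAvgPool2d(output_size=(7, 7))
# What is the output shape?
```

Input: (3, 736, 15, 15) -> Output: (3, 736, 7, 7)

Answer: (3, 736, 7, 7)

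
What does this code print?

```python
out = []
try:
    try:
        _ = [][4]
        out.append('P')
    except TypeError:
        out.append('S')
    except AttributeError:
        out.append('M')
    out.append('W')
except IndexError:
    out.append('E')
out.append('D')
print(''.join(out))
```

Execution trace: 'E' (except IndexError) → 'D' (after the try/except). Output: ED

Answer: ED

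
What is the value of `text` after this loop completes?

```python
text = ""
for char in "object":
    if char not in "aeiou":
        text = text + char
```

Remove vowels from 'object'
`text` takes the values: "" → "b" → "bj" → "bjc" → "bjct"

Answer: "bjct"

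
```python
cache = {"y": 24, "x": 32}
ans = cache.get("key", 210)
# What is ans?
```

Trace:
`cache = {"y": 24, "x": 32}` → cache = {'y': 24, 'x': 32}
`ans = cache.get("key", 210)` → ans = 210
So ans = 210

Answer: 210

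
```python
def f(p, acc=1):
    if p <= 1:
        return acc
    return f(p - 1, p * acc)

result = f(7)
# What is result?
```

Accumulator trace (n, acc): (7, 1) -> (6, 7) -> (5, 42) -> (4, 210) -> (3, 840) -> (2, 2520) -> (1, 5040) -> return 5040

Answer: 5040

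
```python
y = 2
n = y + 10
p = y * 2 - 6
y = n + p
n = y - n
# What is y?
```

Trace:
`y = 2` → y = 2
`n = y + 10` → n = 12
`p = y * 2 - 6` → p = -2
`y = n + p` → y = 10
`n = y - n` → n = -2
So y = 10

Answer: 10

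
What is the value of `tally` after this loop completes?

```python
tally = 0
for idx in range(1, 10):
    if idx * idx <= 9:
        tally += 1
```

Count numbers where idx² ≤ 9
`tally` takes the values: 0 → 1 → 2 → 3

Answer: 3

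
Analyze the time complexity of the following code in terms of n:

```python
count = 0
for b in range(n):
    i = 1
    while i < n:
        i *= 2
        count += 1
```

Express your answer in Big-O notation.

Each loop level contributes: n × log n. Multiplying the contributions gives O(n log n).

Answer: O(n log n)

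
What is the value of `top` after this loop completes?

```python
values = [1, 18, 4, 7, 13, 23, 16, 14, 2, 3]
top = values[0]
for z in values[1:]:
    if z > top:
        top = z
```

Maximum of [1, 18, 4, 7, 13, 23, 16, 14, 2, 3]
`top` takes the values: 1 → 18 → 23

Answer: 23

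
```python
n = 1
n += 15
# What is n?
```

Trace:
`n = 1` → n = 1
`n += 15` → n = 16
So n = 16

Answer: 16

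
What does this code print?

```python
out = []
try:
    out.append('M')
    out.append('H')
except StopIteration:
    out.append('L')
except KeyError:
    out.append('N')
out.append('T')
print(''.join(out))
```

Execution trace: 'M' (try body) → 'H' (try body, no exception) → 'T' (after the try/except). Output: MHT

Answer: MHT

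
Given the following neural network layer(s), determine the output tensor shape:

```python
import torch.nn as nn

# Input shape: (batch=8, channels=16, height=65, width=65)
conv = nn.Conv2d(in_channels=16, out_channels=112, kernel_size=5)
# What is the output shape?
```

Input: (8, 16, 65, 65) -> Output: (8, 112, 61, 61)

Answer: (8, 112, 61, 61)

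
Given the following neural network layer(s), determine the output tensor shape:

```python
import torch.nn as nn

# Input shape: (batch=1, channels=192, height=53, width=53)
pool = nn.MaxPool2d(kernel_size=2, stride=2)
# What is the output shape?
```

Input: (1, 192, 53, 53) -> Output: (1, 192, 26, 26)

Answer: (1, 192, 26, 26)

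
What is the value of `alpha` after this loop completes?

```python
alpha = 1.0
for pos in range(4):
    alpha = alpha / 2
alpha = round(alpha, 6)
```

Halving LR 4 times: 1 / 2^4
`alpha` takes the values: 1.0 → 0.5 → 0.25 → 0.125 → 0.0625

Answer: 0.0625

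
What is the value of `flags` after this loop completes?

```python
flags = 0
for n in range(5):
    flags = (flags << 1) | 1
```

Build 5 consecutive 1-bits: 0b11111
`flags` takes the values: 0 → 1 → 3 → 7 → 15 → 31

Answer: 31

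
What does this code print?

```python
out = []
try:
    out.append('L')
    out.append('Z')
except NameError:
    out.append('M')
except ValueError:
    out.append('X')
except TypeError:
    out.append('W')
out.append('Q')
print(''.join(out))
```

Execution trace: 'L' (try body) → 'Z' (try body, no exception) → 'Q' (after the try/except). Output: LZQ

Answer: LZQ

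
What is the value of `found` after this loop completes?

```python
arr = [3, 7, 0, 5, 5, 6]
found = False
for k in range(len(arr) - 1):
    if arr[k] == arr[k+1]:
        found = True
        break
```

Check consecutive duplicates in [3, 7, 0, 5, 5, 6]
`found` takes the values: False → True

Answer: True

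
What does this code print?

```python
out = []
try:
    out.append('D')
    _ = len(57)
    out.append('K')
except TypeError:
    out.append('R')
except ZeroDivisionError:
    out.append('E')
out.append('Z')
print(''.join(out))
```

Execution trace: 'D' (try body) → 'R' (except TypeError) → 'Z' (after the try/except). Output: DRZ

Answer: DRZ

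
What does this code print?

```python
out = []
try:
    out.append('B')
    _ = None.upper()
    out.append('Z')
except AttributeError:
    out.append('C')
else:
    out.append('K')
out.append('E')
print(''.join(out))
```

Execution trace: 'B' (try body) → 'C' (except AttributeError) → 'E' (after the try/except). Output: BCE

Answer: BCE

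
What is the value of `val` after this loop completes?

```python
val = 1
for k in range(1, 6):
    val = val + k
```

Start at 1, add 1 through 5
`val` takes the values: 1 → 2 → 4 → 7 → 11 → 16

Answer: 16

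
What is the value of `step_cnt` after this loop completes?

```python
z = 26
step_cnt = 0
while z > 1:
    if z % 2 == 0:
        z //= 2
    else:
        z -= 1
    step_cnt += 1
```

Steps to reduce 26 to 1
`step_cnt` takes the values: 0 → 1 → 2 → 3 → 4 → 5 → 6

Answer: 6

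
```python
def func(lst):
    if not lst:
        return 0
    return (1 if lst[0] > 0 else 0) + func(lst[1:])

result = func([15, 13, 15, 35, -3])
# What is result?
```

Count of positive elements in [15, 13, 15, 35, -3] = 4

Answer: 4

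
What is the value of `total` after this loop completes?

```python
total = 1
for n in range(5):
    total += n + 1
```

Start at 1, add 1 to 5 = 16
`total` takes the values: 1 → 2 → 4 → 7 → 11 → 16

Answer: 16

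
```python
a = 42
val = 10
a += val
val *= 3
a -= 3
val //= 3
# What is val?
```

Trace:
`a = 42` → a = 42
`val = 10` → val = 10
`a += val` → a = 52
`val *= 3` → val = 30
`a -= 3` → a = 49
`val //= 3` → val = 10
So val = 10

Answer: 10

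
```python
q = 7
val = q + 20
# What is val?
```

Trace:
`q = 7` → q = 7
`val = q + 20` → val = 27
So val = 27

Answer: 27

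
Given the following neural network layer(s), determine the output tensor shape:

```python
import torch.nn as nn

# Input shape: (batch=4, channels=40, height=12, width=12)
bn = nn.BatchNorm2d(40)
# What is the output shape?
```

Input: (4, 40, 12, 12) -> Output: (4, 40, 12, 12)

Answer: (4, 40, 12, 12)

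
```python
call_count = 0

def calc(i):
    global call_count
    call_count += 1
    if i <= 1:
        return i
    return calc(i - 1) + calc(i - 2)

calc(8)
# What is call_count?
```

Calls(i) = 1 + Calls(i-1) + Calls(i-2); Calls(0)=Calls(1)=1. For i=8 this gives 67.

Answer: 67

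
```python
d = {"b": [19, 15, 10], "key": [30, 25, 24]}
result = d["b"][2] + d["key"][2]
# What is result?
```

Trace:
`d = {"b": [19, 15, 10], "key": [30, 25, 24]}` → d = {'b': [19, 15, 10], 'key': [30, 25, 24]}
`result = d["b"][2] + d["key"][2]` → result = 34
So result = 34

Answer: 34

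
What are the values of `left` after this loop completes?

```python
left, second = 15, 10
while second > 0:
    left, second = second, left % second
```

GCD of 15 and 10
`left` takes the values: 15 → 10 → 5

Answer: 5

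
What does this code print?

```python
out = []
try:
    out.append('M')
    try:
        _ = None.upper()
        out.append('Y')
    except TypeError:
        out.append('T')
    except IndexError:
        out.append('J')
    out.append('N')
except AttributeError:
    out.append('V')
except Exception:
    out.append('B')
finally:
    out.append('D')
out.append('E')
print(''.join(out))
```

Execution trace: 'M' (try body) → 'V' (except AttributeError) → 'D' (finally) → 'E' (after the try/except). Output: MVDE

Answer: MVDE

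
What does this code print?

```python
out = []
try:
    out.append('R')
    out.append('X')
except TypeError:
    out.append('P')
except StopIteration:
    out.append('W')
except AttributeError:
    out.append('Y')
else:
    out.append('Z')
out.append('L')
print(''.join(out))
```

Execution trace: 'R' (try body) → 'X' (try body, no exception) → 'Z' (else) → 'L' (after the try/except). Output: RXZL

Answer: RXZL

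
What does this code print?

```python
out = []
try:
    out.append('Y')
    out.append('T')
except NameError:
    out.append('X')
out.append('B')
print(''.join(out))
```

Execution trace: 'Y' (try body) → 'T' (try body, no exception) → 'B' (after the try/except). Output: YTB

Answer: YTB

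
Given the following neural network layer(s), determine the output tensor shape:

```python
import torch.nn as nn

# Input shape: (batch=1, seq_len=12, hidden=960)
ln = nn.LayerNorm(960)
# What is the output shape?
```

Input: (1, 12, 960) -> Output: (1, 12, 960)

Answer: (1, 12, 960)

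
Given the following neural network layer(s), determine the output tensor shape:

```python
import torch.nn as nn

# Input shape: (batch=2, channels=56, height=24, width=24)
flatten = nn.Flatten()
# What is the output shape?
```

Input: (2, 56, 24, 24) -> Output: (2, 32256)

Answer: (2, 32256)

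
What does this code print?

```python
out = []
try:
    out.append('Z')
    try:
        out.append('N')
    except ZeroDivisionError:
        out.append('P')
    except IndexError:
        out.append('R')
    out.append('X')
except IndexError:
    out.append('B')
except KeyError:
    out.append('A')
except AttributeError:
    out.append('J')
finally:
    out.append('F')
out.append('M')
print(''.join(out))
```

Execution trace: 'Z' (try body) → 'N' (inner try body, no exception) → 'X' (try body, no exception) → 'F' (finally) → 'M' (after the try/except). Output: ZNXFM

Answer: ZNXFM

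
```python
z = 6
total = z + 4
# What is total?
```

Trace:
`z = 6` → z = 6
`total = z + 4` → total = 10
So total = 10

Answer: 10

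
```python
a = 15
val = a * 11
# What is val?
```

Trace:
`a = 15` → a = 15
`val = a * 11` → val = 165
So val = 165

Answer: 165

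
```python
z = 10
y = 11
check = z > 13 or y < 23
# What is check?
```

Trace:
`z = 10` → z = 10
`y = 11` → y = 11
`check = z > 13 or y < 23` → check = True
So check = True

Answer: True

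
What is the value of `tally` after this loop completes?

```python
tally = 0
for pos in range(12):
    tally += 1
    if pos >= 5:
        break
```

Loop breaks when pos reaches 5, tally is 6
`tally` takes the values: 0 → 1 → 2 → 3 → 4 → 5 → 6

Answer: 6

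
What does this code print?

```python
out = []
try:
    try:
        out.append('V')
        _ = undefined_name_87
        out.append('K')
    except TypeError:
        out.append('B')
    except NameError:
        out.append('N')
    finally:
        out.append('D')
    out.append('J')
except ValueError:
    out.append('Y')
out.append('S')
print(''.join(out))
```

Execution trace: 'V' (inner try body) → 'N' (inner except NameError) → 'D' (inner finally) → 'J' (try body, no exception) → 'S' (after the try/except). Output: VNDJS

Answer: VNDJS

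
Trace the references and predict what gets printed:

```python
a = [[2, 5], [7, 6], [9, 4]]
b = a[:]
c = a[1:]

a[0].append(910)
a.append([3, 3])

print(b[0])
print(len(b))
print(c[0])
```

Key concept: slice with nested mutation.
Step by step:
`a = [[2, 5], [7, 6], [9, 4]]` → a = [[2, 5], [7, 6], [9, 4]]
`b = a[:]` → b = [[2, 5], [7, 6], [9, 4]]
`c = a[1:]` → c = [[7, 6], [9, 4]]
`a[0].append(910)` → a = [[2, 5, 910], [7, 6], [9, 4]]; b = [[2, 5, 910], [7, 6], [9, 4]]
`a.append([3, 3])` → a = [[2, 5, 910], [7, 6], [9, 4], [3, 3]]
`print(b[0])` → prints [2, 5, 910]
`print(len(b))` → prints 3
`print(c[0])` → prints [7, 6]

Answer:
[2, 5, 910]
3
[7, 6]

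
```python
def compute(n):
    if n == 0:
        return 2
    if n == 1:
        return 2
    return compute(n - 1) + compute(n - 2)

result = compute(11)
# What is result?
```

Build up from base cases: compute(0)=2, compute(1)=2, compute(2)=4, compute(3)=6, compute(4)=10, compute(5)=16, compute(6)=26, ..., compute(11)=288

Answer: 288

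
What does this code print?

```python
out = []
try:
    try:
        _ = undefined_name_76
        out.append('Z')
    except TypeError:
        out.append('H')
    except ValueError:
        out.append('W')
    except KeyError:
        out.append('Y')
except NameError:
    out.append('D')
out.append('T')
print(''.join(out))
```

Execution trace: 'D' (outer except NameError) → 'T' (after the try/except). Output: DT

Answer: DT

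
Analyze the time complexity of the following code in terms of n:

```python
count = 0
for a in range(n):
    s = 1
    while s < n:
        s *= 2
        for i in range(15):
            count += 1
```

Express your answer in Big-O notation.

Each loop level contributes: n × log n × 1. Multiplying the contributions gives O(n log n).

Answer: O(n log n)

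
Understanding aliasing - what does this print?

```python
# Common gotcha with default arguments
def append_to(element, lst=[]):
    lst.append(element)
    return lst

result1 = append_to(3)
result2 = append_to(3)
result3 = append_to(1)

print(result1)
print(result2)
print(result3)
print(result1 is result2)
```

Key concept: mutable default argument gotcha.
Step by step:
`result1 = append_to(3)` → result1 = [3]
`result2 = append_to(3)` → result1 = [3, 3] (same object as result2); result2 = [3, 3] (same object as result1)
`result3 = append_to(1)` → result1 = [3, 3, 1] (same object as result2, result3); result2 = [3, 3, 1] (same object as result1, result3); result3 = [3, 3, 1] (same object as result1, result2)
`print(result1)` → prints [3, 3, 1]
`print(result2)` → prints [3, 3, 1]
`print(result3)` → prints [3, 3, 1]
`print(result1 is result2)` → prints True

Answer:
[3, 3, 1]
[3, 3, 1]
[3, 3, 1]
True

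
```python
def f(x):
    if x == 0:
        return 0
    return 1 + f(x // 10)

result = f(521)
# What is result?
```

Count of digits of 521: 3

Answer: 3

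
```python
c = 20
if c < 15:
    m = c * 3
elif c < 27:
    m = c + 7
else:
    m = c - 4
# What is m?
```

Trace:
`c = 20` → c = 20
`if c < 15: ...` → c < 15 is False, c < 27 is True → m = 27
So m = 27

Answer: 27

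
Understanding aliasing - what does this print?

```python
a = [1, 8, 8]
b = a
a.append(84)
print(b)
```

Key concept: basic list aliasing.
Step by step:
`a = [1, 8, 8]` → a = [1, 8, 8]
`b = a` → b = [1, 8, 8] (same object as a)
`a.append(84)` → a = [1, 8, 8, 84] (same object as b); b = [1, 8, 8, 84] (same object as a)
`print(b)` → prints [1, 8, 8, 84]

Answer: [1, 8, 8, 84]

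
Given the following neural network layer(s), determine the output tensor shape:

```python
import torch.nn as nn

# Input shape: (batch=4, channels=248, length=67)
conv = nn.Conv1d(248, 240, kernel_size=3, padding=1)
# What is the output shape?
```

Input: (4, 248, 67) -> Output: (4, 240, 67)

Answer: (4, 240, 67)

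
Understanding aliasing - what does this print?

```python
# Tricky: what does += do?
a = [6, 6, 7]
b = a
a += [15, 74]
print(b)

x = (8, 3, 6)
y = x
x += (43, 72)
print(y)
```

Key concept: += behavior differs for mutable vs immutable.
Step by step:
`a = [6, 6, 7]` → a = [6, 6, 7]
`b = a` → b = [6, 6, 7] (same object as a)
`a += [15, 74]` → a = [6, 6, 7, 15, 74] (same object as b); b = [6, 6, 7, 15, 74] (same object as a)
`print(b)` → prints [6, 6, 7, 15, 74]
`x = (8, 3, 6)` → x = (8, 3, 6)
`y = x` → y = (8, 3, 6)
`x += (43, 72)` → x = (8, 3, 6, 43, 72)
`print(y)` → prints (8, 3, 6)

Answer:
[6, 6, 7, 15, 74]
(8, 3, 6)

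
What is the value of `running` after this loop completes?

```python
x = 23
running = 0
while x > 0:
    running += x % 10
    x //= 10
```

Sum digits of 23
`running` takes the values: 0 → 3 → 5

Answer: 5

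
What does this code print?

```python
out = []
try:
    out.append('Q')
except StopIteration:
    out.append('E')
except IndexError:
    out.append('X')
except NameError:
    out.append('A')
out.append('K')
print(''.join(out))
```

Execution trace: 'Q' (try body, no exception) → 'K' (after the try/except). Output: QK

Answer: QK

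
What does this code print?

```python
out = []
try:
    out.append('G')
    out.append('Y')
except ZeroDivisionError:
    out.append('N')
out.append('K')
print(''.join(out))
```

Execution trace: 'G' (try body) → 'Y' (try body, no exception) → 'K' (after the try/except). Output: GYK

Answer: GYK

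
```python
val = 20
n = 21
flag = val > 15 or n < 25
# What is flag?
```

Trace:
`val = 20` → val = 20
`n = 21` → n = 21
`flag = val > 15 or n < 25` → flag = True
So flag = True

Answer: True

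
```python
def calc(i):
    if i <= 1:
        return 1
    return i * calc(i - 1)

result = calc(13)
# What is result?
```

calc(13) = 13 * 12 * 11 * 10 * 9 * 8 * 7 * 6 * 5 * 4 * 3 * 2 * 1 = 6227020800

Answer: 6227020800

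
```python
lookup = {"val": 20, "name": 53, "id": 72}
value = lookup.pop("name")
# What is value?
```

Trace:
`lookup = {"val": 20, "name": 53, "id": 72}` → lookup = {'val': 20, 'name': 53, 'id': 72}
`value = lookup.pop("name")` → lookup = {'val': 20, 'id': 72}; value = 53
So value = 53

Answer: 53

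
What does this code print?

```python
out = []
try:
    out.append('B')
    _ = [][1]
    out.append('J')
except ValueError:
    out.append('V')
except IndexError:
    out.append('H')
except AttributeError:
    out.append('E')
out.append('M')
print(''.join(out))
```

Execution trace: 'B' (try body) → 'H' (except IndexError) → 'M' (after the try/except). Output: BHM

Answer: BHM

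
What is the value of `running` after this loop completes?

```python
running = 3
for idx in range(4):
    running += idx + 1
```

Start at 3, add 1 to 4 = 13
`running` takes the values: 3 → 4 → 6 → 9 → 13

Answer: 13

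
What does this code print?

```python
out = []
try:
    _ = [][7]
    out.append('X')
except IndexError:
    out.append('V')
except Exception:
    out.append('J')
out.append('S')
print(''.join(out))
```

Execution trace: 'V' (except IndexError) → 'S' (after the try/except). Output: VS

Answer: VS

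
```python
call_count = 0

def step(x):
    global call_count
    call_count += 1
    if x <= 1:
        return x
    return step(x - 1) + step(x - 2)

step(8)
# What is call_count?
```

Calls(x) = 1 + Calls(x-1) + Calls(x-2); Calls(0)=Calls(1)=1. For x=8 this gives 67.

Answer: 67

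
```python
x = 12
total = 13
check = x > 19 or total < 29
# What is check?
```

Trace:
`x = 12` → x = 12
`total = 13` → total = 13
`check = x > 19 or total < 29` → check = True
So check = True

Answer: True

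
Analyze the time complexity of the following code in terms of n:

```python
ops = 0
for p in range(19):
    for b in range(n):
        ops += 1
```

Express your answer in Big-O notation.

Each loop level contributes: 1 × n. Multiplying the contributions gives O(n).

Answer: O(n)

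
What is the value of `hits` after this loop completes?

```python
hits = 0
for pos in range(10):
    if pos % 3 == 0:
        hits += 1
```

Count numbers divisible by 3 in range(10)
`hits` takes the values: 0 → 1 → 2 → 3 → 4

Answer: 4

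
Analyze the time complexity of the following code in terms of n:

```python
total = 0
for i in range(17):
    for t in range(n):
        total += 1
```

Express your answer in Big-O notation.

Each loop level contributes: 1 × n. Multiplying the contributions gives O(n).

Answer: O(n)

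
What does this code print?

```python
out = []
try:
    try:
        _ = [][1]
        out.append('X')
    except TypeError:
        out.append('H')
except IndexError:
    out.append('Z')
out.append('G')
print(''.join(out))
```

Execution trace: 'Z' (outer except IndexError) → 'G' (after the try/except). Output: ZG

Answer: ZG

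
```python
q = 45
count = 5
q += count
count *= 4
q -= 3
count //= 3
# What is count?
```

Trace:
`q = 45` → q = 45
`count = 5` → count = 5
`q += count` → q = 50
`count *= 4` → count = 20
`q -= 3` → q = 47
`count //= 3` → count = 6
So count = 6

Answer: 6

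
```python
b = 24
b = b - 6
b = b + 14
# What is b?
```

Trace:
`b = 24` → b = 24
`b = b - 6` → b = 18
`b = b + 14` → b = 32
So b = 32

Answer: 32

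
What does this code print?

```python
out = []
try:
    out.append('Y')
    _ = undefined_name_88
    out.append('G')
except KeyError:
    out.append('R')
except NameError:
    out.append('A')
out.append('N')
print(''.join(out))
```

Execution trace: 'Y' (try body) → 'A' (except NameError) → 'N' (after the try/except). Output: YAN

Answer: YAN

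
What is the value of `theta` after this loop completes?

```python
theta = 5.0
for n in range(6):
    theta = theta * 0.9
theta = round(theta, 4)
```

Exponential decay: 5.0 * 0.9^6
`theta` takes the values: 5.0 → 4.5 → 4.05 → 3.645 → 3.2805 → 2.95245 → 2.657205 → 2.6572

Answer: 2.6572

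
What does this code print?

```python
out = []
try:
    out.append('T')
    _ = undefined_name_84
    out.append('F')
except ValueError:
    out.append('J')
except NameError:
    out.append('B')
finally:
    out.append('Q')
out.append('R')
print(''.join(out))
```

Execution trace: 'T' (try body) → 'B' (except NameError) → 'Q' (finally) → 'R' (after the try/except). Output: TBQR

Answer: TBQR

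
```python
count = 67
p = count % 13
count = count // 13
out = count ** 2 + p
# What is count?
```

Trace:
`count = 67` → count = 67
`p = count % 13` → p = 2
`count = count // 13` → count = 5
`out = count ** 2 + p` → out = 27
So count = 5

Answer: 5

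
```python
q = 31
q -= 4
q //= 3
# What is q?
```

Trace:
`q = 31` → q = 31
`q -= 4` → q = 27
`q //= 3` → q = 9
So q = 9

Answer: 9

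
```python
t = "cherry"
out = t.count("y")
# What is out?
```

Trace:
`t = "cherry"` → t = 'cherry'
`out = t.count("y")` → out = 1
So out = 1

Answer: 1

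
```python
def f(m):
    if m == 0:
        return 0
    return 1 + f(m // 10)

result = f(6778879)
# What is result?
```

Count of digits of 6778879: 7

Answer: 7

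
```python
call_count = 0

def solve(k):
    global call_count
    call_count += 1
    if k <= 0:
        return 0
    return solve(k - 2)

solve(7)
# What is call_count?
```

Linear recursion stepping by 2: 5 calls from k=7 down to ≤0.

Answer: 5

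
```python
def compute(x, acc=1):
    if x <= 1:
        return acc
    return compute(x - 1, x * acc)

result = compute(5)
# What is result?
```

Accumulator trace (n, acc): (5, 1) -> (4, 5) -> (3, 20) -> (2, 60) -> (1, 120) -> return 120

Answer: 120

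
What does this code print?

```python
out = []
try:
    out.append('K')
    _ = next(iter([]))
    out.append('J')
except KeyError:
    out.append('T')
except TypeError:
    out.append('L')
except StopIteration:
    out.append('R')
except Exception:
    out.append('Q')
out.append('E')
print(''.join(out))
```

Execution trace: 'K' (try body) → 'R' (except StopIteration) → 'E' (after the try/except). Output: KRE

Answer: KRE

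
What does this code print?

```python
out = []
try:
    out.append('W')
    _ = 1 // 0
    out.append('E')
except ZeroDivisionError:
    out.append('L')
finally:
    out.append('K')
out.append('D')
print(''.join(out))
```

Execution trace: 'W' (try body) → 'L' (except ZeroDivisionError) → 'K' (finally) → 'D' (after the try/except). Output: WLKD

Answer: WLKD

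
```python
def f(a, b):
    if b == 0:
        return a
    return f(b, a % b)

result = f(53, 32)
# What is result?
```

f(53, 32) -> f(32, 21) -> f(21, 11) -> f(11, 10) -> f(10, 1) -> f(1, 0) -> 1

Answer: 1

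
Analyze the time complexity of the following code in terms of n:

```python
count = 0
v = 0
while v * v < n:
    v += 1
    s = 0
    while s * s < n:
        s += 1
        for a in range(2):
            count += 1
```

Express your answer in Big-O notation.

Each loop level contributes: √n × √n × 1. Multiplying the contributions gives O(n).

Answer: O(n)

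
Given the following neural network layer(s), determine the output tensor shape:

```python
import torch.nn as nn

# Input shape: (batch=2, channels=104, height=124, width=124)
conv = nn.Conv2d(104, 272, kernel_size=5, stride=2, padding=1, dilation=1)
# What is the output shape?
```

Input: (2, 104, 124, 124) -> Output: (2, 272, 61, 61)

Answer: (2, 272, 61, 61)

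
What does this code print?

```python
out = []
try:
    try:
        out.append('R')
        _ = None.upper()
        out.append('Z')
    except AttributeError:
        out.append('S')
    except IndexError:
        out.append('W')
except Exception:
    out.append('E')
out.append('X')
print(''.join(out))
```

Execution trace: 'R' (inner try body) → 'S' (inner except AttributeError) → 'X' (after the try/except). Output: RSX

Answer: RSX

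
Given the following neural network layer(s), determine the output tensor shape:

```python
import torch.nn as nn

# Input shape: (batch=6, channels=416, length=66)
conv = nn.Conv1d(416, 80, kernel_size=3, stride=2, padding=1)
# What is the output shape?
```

Input: (6, 416, 66) -> Output: (6, 80, 33)

Answer: (6, 80, 33)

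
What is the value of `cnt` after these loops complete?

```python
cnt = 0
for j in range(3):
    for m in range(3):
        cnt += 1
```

3 * 3 = 9
`cnt` takes the values: 0 → 1 → 2 → 3 → 4 → 5 → 6 → 7 → 8 → 9

Answer: 9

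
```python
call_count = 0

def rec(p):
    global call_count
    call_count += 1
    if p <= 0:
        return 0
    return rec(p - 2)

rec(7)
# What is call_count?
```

Linear recursion stepping by 2: 5 calls from p=7 down to ≤0.

Answer: 5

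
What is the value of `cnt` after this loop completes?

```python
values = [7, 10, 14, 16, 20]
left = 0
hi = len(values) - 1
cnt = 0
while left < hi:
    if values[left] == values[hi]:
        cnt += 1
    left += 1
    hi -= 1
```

Count matching pairs from ends
`cnt` takes the values: 0

Answer: 0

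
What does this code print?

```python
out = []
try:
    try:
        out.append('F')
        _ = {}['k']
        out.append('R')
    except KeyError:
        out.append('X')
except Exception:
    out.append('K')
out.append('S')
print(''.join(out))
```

Execution trace: 'F' (inner try body) → 'X' (inner except KeyError) → 'S' (after the try/except). Output: FXS

Answer: FXS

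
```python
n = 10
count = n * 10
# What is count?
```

Trace:
`n = 10` → n = 10
`count = n * 10` → count = 100
So count = 100

Answer: 100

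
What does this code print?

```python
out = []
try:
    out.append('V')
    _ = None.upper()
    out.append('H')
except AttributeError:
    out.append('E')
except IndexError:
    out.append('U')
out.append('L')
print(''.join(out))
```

Execution trace: 'V' (try body) → 'E' (except AttributeError) → 'L' (after the try/except). Output: VEL

Answer: VEL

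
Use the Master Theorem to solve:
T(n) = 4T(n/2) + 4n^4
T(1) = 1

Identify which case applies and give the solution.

a=4, b=2, f(n)=4n^4. log_2(4) = 2. Since c=4 > 2 and the regularity condition holds (4(n/2)^4 = (4/2^4)n^4 with 4/2^4 < 1), Case 3 applies: T(n) = Θ(f(n)) = O(n^4).

Answer: O(n^4) - Case 3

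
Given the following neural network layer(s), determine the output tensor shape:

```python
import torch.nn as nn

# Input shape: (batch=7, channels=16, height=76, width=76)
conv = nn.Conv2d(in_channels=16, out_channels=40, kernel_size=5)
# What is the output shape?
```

Input: (7, 16, 76, 76) -> Output: (7, 40, 72, 72)

Answer: (7, 40, 72, 72)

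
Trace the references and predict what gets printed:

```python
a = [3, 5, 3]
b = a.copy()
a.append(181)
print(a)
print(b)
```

Key concept: list.copy() creates independent copy.
Step by step:
`a = [3, 5, 3]` → a = [3, 5, 3]
`b = a.copy()` → b = [3, 5, 3]
`a.append(181)` → a = [3, 5, 3, 181]
`print(a)` → prints [3, 5, 3, 181]
`print(b)` → prints [3, 5, 3]

Answer:
[3, 5, 3, 181]
[3, 5, 3]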